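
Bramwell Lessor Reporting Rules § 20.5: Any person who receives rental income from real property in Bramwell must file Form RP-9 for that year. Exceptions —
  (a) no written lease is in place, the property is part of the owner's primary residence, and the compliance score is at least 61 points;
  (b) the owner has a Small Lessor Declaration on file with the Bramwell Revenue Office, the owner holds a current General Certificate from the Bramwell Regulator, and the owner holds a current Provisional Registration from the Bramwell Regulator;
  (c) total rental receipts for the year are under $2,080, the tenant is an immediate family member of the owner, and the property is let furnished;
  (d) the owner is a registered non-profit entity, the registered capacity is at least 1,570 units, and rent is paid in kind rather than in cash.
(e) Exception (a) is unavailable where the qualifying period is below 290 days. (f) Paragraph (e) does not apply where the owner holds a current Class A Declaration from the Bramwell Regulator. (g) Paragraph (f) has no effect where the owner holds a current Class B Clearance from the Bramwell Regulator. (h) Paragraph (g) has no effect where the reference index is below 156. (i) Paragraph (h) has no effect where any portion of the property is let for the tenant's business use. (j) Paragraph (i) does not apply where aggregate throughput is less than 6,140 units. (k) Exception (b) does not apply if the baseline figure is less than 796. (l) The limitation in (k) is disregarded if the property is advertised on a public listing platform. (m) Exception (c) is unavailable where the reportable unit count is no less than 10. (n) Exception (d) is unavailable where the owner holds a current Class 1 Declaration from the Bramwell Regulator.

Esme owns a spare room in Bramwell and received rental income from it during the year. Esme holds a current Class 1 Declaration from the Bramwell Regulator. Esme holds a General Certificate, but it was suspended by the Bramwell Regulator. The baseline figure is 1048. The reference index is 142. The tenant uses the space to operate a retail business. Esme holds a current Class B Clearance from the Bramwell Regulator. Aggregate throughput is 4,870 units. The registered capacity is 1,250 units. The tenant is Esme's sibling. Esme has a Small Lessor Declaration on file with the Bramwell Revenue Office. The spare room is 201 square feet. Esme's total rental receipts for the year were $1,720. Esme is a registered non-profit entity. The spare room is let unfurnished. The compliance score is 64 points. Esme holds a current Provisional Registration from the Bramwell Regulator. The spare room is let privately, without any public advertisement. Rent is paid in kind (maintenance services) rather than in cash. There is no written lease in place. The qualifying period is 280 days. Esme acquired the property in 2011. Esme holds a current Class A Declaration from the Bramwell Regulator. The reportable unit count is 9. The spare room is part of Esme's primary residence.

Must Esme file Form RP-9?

Exception (a)'s conditions are all satisfied: there is no written lease; the spare room is part of the primary residence; the compliance score is 64 points, meeting the 61 points threshold. As to paragraphs (e)–(j): (e) would limit (a) — the qualifying period is 280 days, below the 290 days limit — but (f) sets (e) aside: (f) is triggered — a current Class A Declaration is held. (g) would limit (f) — a current Class B Clearance is held — but (h) sets (g) aside: (h) operates against (g): the reference index is 142, below the 156 limit. (i) operates (the space is let for business use), but yields to (j): (j) operates against (i): aggregate throughput is 4,870 units, less than the 6,140 units limit. Exception (a) stands.
Exception (b) fails — there is no General Certificate in force.
Exception (c) requires that the property is let furnished; but the property is let unfurnished, so (c) is unavailable.
Exception (d) requires that the registered capacity is at least 1,570 units; but the registered capacity is 1,250 units, short of 1,570 units, so (d) is unavailable.

No — exception (a) applies; Esme is not required to file Form RP-9.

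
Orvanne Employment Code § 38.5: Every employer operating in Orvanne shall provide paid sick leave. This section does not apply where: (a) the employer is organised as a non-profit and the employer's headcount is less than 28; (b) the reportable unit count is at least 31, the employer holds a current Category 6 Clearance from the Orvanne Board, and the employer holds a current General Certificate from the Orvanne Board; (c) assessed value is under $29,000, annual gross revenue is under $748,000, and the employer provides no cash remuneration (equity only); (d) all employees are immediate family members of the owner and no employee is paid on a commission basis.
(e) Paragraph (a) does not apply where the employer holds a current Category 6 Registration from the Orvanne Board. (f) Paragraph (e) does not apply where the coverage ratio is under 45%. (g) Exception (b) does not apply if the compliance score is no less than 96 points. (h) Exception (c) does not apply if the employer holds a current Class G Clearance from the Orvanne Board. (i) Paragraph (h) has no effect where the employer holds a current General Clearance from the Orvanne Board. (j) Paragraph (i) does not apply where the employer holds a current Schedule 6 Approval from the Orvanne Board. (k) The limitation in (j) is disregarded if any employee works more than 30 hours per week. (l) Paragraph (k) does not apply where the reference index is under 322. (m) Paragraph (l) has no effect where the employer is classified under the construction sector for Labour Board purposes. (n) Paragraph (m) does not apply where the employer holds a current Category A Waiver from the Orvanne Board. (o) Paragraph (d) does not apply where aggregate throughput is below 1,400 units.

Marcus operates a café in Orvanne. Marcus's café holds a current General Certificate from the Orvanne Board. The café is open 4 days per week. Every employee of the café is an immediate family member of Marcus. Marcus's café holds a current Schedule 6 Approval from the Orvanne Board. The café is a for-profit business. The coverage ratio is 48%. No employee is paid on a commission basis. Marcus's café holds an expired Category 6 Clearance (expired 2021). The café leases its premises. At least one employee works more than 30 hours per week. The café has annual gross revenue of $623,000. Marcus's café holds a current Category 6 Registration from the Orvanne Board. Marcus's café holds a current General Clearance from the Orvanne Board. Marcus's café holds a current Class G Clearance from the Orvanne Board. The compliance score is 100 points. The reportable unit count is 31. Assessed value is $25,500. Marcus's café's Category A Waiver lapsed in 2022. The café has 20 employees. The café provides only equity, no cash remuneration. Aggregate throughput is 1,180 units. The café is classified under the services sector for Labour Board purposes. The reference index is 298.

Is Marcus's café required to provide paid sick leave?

Yes — Marcus's café must provide paid sick leave.

Exception (a) does not apply: the employer is for-profit.
Exception (b) requires that the employer holds a current Category 6 Clearance from the Orvanne Board; but no current Category 6 Clearance is held, so (b) is unavailable.
All of (c)'s requirements are met (assessed value is $25,500, under the $29,000 limit; annual gross revenue is $623,000, under the $748,000 limit; remuneration is equity-only). But applying paragraphs (h)–(n): (h) operates against (c): a current Class G Clearance is held. (i) operates (a current General Clearance is held), but is overridden by (j): (j) operates — a current Schedule 6 Approval is held. (k) applies (at least one employee exceeds 30 hours/week), but is overridden by (l): (l) operates — the reference index is 298, under the 322 limit. (m) is not triggered (the café is classified under the services sector), so (l) stands. So (c) is unavailable.
All of (d)'s requirements are met (every employee is an immediate family member; no employee is paid on commission). But applying paragraph (o): (o) is engaged — aggregate throughput is 1,180 units, below the 1,400 units limit. Exception (d) does not apply.
Every exception is unavailable, so the rule governs.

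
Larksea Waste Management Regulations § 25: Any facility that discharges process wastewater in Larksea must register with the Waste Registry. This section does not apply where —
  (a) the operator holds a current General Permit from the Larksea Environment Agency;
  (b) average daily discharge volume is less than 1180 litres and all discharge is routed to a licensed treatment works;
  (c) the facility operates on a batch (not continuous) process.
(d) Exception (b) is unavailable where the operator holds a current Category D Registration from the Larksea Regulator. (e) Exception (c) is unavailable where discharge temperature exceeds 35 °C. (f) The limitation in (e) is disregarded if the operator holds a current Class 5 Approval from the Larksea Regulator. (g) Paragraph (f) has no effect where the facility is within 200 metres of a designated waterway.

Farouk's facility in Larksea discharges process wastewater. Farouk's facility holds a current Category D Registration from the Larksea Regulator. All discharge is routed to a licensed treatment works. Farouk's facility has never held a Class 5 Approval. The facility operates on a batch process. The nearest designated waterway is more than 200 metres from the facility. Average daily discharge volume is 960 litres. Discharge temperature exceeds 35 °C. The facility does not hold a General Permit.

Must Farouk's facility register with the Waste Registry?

Exception (a) fails — no General Permit is held.
Exception (b) is satisfied on its face — average daily discharge volume is 960 litres, less than the 1180 litres limit; discharge is routed to a licensed treatment works. However, paragraph (d) must be considered: (d) is triggered — a current Category D Registration is held. So (b) is unavailable.
All of (c)'s requirements are met (the facility operates on a batch process). But applying paragraphs (e)–(g): (e) operates against (c): discharge temperature exceeds 35 °C. (f), which would lift (e), does not operate here — no current Class 5 Approval is held. (c) is therefore removed.
No exception displaces § 25.

Yes — Farouk's facility must register with the Waste Registry.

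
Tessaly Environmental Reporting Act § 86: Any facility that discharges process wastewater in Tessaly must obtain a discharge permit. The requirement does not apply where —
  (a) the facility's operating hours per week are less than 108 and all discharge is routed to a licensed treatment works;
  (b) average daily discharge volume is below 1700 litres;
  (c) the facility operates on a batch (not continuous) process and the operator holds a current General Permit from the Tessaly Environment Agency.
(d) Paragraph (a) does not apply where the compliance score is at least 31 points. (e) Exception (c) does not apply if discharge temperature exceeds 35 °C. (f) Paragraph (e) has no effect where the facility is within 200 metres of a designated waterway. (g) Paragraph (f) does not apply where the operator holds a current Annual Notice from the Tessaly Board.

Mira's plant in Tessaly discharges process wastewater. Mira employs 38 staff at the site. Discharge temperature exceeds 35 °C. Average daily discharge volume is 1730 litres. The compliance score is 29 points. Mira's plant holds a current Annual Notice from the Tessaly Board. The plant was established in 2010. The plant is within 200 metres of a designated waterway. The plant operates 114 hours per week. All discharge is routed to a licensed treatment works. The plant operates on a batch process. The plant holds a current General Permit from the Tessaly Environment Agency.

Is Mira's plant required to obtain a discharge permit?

Yes — Mira's plant must obtain a discharge permit.

Exception (a) requires that the facility's operating hours per week are less than 108; but the facility's operating hours per week are 114, not less than 108, so (a) is unavailable.
Exception (b) requires that average daily discharge volume is below 1700 litres; but average daily discharge volume is 1730 litres, not below 1700 litres, so (b) is unavailable.
Exception (c)'s conditions are all satisfied: the facility operates on a batch process; a current General Permit is held. But: (e) is engaged — discharge temperature exceeds 35 °C. (f) is engaged (the plant is within 200 m of a designated waterway), but is itself disapplied by (g): (g) operates against (f): a current Annual Notice is held. Exception (c) does not apply.
No exception applies. The general rule governs.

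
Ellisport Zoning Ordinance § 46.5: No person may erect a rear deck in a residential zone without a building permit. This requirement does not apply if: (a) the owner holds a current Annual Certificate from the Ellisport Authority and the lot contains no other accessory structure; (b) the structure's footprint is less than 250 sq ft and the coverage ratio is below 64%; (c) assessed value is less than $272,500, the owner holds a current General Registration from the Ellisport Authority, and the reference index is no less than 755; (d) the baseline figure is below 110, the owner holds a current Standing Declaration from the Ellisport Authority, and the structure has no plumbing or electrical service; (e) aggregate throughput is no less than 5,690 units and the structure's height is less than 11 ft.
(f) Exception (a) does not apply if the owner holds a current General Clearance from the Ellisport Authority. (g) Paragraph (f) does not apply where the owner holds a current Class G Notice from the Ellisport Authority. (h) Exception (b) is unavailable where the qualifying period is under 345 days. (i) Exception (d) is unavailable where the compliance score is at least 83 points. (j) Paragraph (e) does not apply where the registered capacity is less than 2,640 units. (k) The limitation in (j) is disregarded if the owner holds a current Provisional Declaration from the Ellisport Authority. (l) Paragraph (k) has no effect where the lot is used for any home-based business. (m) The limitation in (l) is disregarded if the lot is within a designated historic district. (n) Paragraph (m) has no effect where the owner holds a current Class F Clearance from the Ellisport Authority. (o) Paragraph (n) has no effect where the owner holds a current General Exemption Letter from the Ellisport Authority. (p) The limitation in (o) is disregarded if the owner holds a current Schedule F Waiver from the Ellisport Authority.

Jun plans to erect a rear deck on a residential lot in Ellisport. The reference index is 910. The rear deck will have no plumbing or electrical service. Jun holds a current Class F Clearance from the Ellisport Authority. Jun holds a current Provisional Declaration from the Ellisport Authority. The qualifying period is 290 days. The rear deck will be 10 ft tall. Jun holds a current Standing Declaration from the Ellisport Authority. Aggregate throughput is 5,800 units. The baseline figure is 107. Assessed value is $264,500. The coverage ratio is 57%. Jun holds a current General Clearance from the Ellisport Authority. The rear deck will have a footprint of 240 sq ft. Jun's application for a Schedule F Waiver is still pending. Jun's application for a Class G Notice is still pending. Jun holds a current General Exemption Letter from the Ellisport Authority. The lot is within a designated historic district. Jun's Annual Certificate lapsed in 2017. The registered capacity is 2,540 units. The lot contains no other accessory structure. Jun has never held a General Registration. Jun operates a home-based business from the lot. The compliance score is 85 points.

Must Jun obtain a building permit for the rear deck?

Exception (a) requires that the owner holds a current Annual Certificate from the Ellisport Authority; but the Annual Certificate is not current, so (a) is unavailable.
All of (b)'s requirements are met (the structure's footprint is 240 sq ft, less than the 250 sq ft limit; the coverage ratio is 57%, below the 64% limit). Turning to paragraph (h): (h) operates against (b): the qualifying period is 290 days, under the 345 days limit. Exception (b) does not apply.
Exception (c) requires that the owner holds a current General Registration from the Ellisport Authority; but no current General Registration is held, so (c) is unavailable.
Exception (d) is satisfied on its face — the baseline figure is 107, below the 110 limit; a current Standing Declaration is held; there is no plumbing or electrical service. However, paragraph (i) must be considered: (i) is triggered — the compliance score is 85 points, meeting the 83 points threshold. (d) is therefore removed.
All of (e)'s requirements are met (aggregate throughput is 5,800 units, meeting the 5,690 units threshold; the structure's height is 10 ft, less than the 11 ft limit). Applying paragraphs (j)–(p): (j) would limit (e) — the registered capacity is 2,540 units, less than the 2,640 units limit — but (k) sets (j) aside: (k) operates — a current Provisional Declaration is held. (l) would limit (k) — a home-based business operates on the lot — but (m) sets (l) aside: (m) applies — the lot is in a historic district. (n) is engaged (a current Class F Clearance is held), but is itself disapplied by (o): (o) operates against (n): a current General Exemption Letter is held. (p) is inapplicable (no current Schedule F Waiver is held), so (o) stands. So (e) applies.

No — exception (e) applies; Jun does not need a building permit.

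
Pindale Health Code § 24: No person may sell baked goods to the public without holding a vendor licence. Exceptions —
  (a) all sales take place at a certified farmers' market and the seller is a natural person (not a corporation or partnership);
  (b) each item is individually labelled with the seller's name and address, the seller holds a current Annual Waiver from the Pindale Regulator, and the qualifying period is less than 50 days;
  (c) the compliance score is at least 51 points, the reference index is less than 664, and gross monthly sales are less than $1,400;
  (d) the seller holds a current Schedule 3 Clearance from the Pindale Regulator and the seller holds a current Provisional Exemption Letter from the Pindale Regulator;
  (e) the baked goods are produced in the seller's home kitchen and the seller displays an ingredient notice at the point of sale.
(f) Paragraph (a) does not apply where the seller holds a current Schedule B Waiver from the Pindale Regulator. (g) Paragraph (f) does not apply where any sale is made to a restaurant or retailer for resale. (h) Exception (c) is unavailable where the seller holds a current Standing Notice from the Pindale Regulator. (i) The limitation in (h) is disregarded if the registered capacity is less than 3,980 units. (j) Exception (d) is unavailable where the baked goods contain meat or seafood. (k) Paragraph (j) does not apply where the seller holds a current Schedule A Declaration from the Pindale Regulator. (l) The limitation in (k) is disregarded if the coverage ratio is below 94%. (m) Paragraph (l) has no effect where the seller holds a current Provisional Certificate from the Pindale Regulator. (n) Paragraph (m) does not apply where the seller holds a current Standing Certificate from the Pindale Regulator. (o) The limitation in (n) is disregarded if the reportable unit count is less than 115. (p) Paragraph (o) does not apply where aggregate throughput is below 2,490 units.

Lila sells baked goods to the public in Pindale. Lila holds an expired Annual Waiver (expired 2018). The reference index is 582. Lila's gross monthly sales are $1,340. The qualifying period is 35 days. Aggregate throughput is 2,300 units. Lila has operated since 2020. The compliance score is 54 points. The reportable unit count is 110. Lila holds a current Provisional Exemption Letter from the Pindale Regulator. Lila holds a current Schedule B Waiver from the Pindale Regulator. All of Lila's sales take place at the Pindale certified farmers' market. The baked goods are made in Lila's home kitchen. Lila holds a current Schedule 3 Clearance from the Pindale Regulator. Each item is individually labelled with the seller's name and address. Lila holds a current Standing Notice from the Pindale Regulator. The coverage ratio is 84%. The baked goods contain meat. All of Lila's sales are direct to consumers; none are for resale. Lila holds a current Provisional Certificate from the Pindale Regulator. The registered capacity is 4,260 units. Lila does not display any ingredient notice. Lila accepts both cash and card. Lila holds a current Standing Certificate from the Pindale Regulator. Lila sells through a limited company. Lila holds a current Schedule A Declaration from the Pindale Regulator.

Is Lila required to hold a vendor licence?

Yes — Lila must hold a vendor licence.

Exception (a) requires that the seller is a natural person (not a corporation or partnership); but the seller operates through a limited company, so (a) is unavailable.
Exception (b) requires that the seller holds a current Annual Waiver from the Pindale Regulator; but no current Annual Waiver is held, so (b) is unavailable.
Exception (c) is satisfied on its face — the compliance score is 54 points, meeting the 51 points threshold; the reference index is 582, less than the 664 limit; gross monthly sales are $1,340, less than the $1,400 limit. However, paragraphs (h)–(i) must be considered: (h) operates against (c): a current Standing Notice is held. (i), which would lift (h), is inapplicable — the registered capacity is 4,260 units, not less than 3,980 units. (c) is therefore removed.
Exception (d): a current Schedule 3 Clearance is held; a current Provisional Exemption Letter is held — every condition holds. However, paragraphs (j)–(p) must be considered: (j) operates against (d): the baked goods contain meat. (k) operates (a current Schedule A Declaration is held), but is overridden by (l): (l) operates against (k): the coverage ratio is 84%, below the 94% limit. (m) is engaged (a current Provisional Certificate is held), but is itself disapplied by (n): (n) is triggered — a current Standing Certificate is held. (o) is engaged (the reportable unit count is 110, less than the 115 limit), but is itself disapplied by (p): (p) operates against (o): aggregate throughput is 2,300 units, below the 2,490 units limit. Exception (d) does not apply.
Exception (e) fails — no ingredient notice is displayed.
No exception is made out. Lila falls within the general rule.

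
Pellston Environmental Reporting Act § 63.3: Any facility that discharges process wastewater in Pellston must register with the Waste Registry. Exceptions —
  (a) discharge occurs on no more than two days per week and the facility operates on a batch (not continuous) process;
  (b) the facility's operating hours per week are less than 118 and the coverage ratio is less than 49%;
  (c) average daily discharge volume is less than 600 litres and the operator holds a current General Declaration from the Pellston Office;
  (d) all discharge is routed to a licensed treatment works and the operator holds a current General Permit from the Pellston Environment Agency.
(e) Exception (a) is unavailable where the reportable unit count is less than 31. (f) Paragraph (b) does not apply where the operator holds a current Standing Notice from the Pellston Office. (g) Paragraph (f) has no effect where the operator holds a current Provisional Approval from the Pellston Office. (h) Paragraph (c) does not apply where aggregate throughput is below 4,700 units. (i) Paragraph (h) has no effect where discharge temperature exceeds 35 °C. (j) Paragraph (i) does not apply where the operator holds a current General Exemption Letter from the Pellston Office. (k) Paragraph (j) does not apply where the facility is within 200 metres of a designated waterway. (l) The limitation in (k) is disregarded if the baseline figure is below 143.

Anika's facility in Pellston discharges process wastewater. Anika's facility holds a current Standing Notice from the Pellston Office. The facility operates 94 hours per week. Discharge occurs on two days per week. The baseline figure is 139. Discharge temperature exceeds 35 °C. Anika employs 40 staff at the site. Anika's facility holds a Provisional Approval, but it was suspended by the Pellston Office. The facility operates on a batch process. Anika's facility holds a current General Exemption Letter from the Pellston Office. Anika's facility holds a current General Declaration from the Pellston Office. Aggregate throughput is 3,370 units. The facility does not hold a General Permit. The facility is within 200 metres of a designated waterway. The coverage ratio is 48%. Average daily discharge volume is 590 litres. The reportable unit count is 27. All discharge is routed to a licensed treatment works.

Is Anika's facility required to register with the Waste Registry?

Yes — Anika's facility must register with the Waste Registry.

Exception (a): discharge occurs on no more than two days per week; the facility operates on a batch process — every condition holds. Turning to paragraph (e): (e) applies — the reportable unit count is 27, less than the 31 limit. Exception (a) does not apply.
Exception (b)'s conditions are all satisfied: the facility's operating hours per week are 94, less than the 118 limit; the coverage ratio is 48%, less than the 49% limit. However, paragraphs (f)–(g) must be considered: (f) is engaged — a current Standing Notice is held. (g), which would lift (f), is inapplicable — no current Provisional Approval is held. Exception (b) does not apply.
All of (c)'s requirements are met (average daily discharge volume is 590 litres, less than the 600 litres limit; a current General Declaration is held). Turning to paragraphs (h)–(l): (h) operates — aggregate throughput is 3,370 units, below the 4,700 units limit. (i) would limit (h) — discharge temperature exceeds 35 °C — but (j) sets (i) aside: (j) is engaged — a current General Exemption Letter is held. (k) applies (the facility is within 200 m of a designated waterway), but is itself disapplied by (l): (l) operates against (k): the baseline figure is 139, below the 143 limit. (c) is therefore removed.
Exception (d) requires that the operator holds a current General Permit from the Pellston Environment Agency; but no General Permit is held, so (d) is unavailable.
No exception displaces § 63.3.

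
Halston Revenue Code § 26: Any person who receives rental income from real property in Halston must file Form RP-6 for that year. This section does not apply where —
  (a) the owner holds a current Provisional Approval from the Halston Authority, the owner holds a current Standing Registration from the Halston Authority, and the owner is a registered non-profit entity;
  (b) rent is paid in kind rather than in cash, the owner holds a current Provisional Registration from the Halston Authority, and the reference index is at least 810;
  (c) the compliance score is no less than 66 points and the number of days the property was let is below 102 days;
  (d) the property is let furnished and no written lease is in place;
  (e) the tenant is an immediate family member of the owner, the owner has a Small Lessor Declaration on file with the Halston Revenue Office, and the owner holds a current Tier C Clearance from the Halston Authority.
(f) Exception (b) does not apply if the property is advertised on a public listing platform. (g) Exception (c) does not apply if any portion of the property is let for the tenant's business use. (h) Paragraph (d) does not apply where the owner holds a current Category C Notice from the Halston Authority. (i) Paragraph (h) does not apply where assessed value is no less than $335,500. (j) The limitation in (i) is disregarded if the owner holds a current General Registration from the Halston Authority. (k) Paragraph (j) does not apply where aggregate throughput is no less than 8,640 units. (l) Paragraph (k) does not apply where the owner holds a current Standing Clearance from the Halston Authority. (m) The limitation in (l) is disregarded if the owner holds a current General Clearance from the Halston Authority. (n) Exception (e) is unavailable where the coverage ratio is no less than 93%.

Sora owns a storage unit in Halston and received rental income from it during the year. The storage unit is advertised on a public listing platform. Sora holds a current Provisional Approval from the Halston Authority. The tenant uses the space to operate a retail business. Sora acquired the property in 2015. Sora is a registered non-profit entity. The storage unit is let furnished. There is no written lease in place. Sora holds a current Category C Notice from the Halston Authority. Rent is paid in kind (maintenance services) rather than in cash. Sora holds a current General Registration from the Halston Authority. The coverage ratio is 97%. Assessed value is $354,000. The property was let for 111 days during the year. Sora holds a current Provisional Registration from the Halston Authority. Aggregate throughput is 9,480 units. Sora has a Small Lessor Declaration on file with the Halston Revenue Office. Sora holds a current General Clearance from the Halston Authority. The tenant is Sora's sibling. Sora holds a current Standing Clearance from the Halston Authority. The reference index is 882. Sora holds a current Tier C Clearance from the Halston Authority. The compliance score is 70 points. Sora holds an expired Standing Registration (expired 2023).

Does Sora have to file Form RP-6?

Exception (a) does not apply: there is no Standing Registration in force.
Exception (b) is satisfied on its face — rent is paid in kind; a current Provisional Registration is held; the reference index is 882, meeting the 810 threshold. Turning to paragraph (f): (f) applies — the property is publicly advertised. (b) is therefore removed.
Exception (c) fails — the number of days the property was let is 111 days, not below 102 days.
Exception (d): the property is let furnished; there is no written lease — every condition holds. Considering the limiting provisions: (h) would limit (d) — a current Category C Notice is held — but (i) sets (h) aside: (i) is engaged — assessed value is $354,000, meeting the $335,500 threshold. (j) applies (a current General Registration is held), but is displaced by (k): (k) operates against (j): aggregate throughput is 9,480 units, meeting the 8,640 units threshold. (l) is triggered (a current Standing Clearance is held), but is itself disapplied by (m): (m) is engaged — a current General Clearance is held. So (d) applies.
All of (e)'s requirements are met (the tenant is an immediate family member; a Small Lessor Declaration is on file; a current Tier C Clearance is held). Turning to paragraph (n): (n) operates — the coverage ratio is 97%, meeting the 93% threshold. So (e) is unavailable.

No — exception (d) applies; Sora is not required to file Form RP-6.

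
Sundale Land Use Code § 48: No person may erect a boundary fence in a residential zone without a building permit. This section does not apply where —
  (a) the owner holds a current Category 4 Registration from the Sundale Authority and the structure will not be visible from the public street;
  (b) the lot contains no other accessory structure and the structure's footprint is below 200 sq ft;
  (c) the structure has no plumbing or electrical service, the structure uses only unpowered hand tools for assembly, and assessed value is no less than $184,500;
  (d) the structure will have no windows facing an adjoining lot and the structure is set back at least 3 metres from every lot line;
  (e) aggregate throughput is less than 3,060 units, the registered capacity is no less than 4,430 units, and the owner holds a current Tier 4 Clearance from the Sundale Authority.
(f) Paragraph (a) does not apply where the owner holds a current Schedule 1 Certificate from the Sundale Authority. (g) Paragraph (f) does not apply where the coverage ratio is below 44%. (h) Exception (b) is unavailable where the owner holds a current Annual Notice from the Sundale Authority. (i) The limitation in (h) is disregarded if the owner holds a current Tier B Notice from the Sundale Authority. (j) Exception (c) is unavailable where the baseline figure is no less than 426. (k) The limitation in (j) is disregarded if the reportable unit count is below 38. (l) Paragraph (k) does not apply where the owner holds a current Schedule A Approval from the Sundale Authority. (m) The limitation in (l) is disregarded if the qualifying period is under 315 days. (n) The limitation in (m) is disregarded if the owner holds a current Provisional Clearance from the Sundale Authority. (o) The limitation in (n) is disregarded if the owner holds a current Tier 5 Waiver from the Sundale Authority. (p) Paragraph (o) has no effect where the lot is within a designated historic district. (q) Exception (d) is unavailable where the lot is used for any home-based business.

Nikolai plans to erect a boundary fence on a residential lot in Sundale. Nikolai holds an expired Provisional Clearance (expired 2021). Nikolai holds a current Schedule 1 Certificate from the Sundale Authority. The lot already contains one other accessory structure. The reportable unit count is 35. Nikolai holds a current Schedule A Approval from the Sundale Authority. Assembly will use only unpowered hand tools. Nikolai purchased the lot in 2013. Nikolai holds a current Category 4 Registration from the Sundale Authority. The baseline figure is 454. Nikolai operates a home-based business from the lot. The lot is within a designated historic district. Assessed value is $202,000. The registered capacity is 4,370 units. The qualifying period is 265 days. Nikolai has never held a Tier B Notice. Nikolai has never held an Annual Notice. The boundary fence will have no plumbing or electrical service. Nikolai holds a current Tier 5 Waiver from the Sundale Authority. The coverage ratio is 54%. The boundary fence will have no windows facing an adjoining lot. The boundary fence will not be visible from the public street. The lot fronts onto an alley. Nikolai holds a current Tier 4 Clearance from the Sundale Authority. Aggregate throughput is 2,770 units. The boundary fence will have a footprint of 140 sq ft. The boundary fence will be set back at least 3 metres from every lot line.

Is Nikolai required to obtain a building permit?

No — exception (c) applies; Nikolai does not need a building permit.

Exception (a)'s conditions are all satisfied: a current Category 4 Registration is held; the structure will not be visible from the street. However, paragraphs (f)–(g) must be considered: (f) operates — a current Schedule 1 Certificate is held. (g) does not operate here (the coverage ratio is 54%, not below 44%), so (f) stands. So (a) is unavailable.
Exception (b) requires that the lot contains no other accessory structure; but the lot already has another accessory structure, so (b) is unavailable.
All of (c)'s requirements are met (there is no plumbing or electrical service; assembly uses only hand tools; assessed value is $202,000, meeting the $184,500 threshold). Under paragraphs (j)–(p): (j) would limit (c) — the baseline figure is 454, meeting the 426 threshold — but (k) sets (j) aside: (k) operates against (j): the reportable unit count is 35, below the 38 limit. (l) would limit (k) — a current Schedule A Approval is held — but (m) sets (l) aside: (m) is engaged — the qualifying period is 265 days, under the 315 days limit. (n), which would lift (m), is not triggered — the Provisional Clearance is not current. So (c) applies.
All of (d)'s requirements are met (no windows face an adjoining lot; the setback is at least 3 m on every side). However, paragraph (q) must be considered: (q) applies — a home-based business operates on the lot. So (d) is unavailable.
Exception (e) does not apply: the registered capacity is 4,370 units, short of 4,430 units.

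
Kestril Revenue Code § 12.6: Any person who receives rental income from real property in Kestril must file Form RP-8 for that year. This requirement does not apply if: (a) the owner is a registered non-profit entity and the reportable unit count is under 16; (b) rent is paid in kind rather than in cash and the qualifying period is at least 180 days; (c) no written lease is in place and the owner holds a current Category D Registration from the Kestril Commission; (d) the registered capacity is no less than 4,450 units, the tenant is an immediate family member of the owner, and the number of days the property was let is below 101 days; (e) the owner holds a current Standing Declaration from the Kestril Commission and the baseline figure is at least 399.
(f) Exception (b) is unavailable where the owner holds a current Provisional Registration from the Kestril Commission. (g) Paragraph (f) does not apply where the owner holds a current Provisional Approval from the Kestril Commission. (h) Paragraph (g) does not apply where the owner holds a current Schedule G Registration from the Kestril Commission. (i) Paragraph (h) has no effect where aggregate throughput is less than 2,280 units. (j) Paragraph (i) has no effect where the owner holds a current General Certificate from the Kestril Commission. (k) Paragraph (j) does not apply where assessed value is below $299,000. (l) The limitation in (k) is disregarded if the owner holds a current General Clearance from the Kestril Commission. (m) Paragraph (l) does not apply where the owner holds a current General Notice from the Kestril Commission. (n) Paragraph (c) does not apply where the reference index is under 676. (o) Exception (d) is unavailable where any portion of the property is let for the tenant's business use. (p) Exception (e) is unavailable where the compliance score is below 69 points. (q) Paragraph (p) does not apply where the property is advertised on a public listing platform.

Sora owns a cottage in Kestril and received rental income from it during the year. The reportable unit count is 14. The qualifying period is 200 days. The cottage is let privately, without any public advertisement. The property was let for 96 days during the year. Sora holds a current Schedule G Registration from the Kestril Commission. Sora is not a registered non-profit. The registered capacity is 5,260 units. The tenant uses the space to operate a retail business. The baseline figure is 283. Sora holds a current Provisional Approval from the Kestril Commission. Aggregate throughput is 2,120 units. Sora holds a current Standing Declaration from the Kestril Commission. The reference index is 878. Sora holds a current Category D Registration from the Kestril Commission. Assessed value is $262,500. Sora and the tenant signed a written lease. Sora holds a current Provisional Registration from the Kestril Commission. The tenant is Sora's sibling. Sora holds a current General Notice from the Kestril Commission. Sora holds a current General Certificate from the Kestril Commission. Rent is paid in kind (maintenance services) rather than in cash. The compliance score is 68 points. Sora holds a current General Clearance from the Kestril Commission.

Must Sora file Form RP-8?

Exception (a) fails — Sora is not a registered non-profit.
All of (b)'s requirements are met (rent is paid in kind; the qualifying period is 200 days, meeting the 180 days threshold). Under paragraphs (f)–(m): (f) is engaged (a current Provisional Registration is held), but is overridden by (g): (g) operates against (f): a current Provisional Approval is held. (h) applies (a current Schedule G Registration is held), but is set aside by (i): (i) is engaged — aggregate throughput is 2,120 units, less than the 2,280 units limit. (j) operates (a current General Certificate is held), but is itself disapplied by (k): (k) is triggered — assessed value is $262,500, below the $299,000 limit. (l) would limit (k) — a current General Clearance is held — but (m) sets (l) aside: (m) operates against (l): a current General Notice is held. (b) remains available.
Exception (c) does not apply: a written lease is in place.
All of (d)'s requirements are met (the registered capacity is 5,260 units, meeting the 4,450 units threshold; the tenant is an immediate family member; the number of days the property was let is 96 days, below the 101 days limit). However, paragraph (o) must be considered: (o) operates — the space is let for business use. Exception (d) does not apply.
Exception (e) fails — the baseline figure is 283, short of 399.

No — exception (b) applies; Sora is not required to file Form RP-8.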